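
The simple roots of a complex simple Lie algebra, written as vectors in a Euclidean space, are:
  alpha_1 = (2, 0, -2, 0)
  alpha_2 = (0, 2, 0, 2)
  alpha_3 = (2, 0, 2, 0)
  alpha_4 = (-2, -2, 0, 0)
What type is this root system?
D_4 (so(8))

Compute the Cartan integers a_ij = 2(alpha_i, alpha_j)/(alpha_j, alpha_j); the resulting 4x4 Cartan matrix is
[[2, 0, 0, -1], [0, 2, 0, -1], [0, 0, 2, -1], [-1, -1, -1, 2]].
All simple roots have the same length, so the diagram is simply laced. The associated Dynkin diagram is a chain of 2 nodes with a fork of two nodes at one end (D_4), so the type is D_4 (the algebra so(8)).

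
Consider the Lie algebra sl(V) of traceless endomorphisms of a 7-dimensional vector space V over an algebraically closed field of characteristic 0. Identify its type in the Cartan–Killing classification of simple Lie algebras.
This is sl(7), which has dimension 7^2 - 1 = 48 and rank 7 - 1 = 6 (a Cartan subalgebra is the diagonal traceless matrices). In the classification of classical Lie algebras, the special linear algebra sl(n+1) has type A_n; here n = 6, so the Dynkin diagram is a chain of 6 nodes with single edges (A_6). Hence the type is A_6.

A_6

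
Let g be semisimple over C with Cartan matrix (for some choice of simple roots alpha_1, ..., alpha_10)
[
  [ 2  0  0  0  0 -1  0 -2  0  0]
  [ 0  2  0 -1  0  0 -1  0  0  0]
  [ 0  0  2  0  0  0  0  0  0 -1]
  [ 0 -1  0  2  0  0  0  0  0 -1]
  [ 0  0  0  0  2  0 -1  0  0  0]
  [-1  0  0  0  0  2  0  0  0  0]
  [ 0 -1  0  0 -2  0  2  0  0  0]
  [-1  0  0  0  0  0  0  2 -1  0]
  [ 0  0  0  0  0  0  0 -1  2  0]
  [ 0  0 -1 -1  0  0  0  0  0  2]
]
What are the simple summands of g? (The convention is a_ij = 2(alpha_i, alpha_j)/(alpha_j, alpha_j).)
The diagram associated to this matrix has two connected components: the simple roots {alpha_2, alpha_3, alpha_4, alpha_5, alpha_7, alpha_10} form a chain of 6 nodes with a double edge at one end; the terminal node there is the unique short simple root (B_6), and {alpha_1, alpha_6, alpha_8, alpha_9} form a chain of 4 nodes with a double edge between the middle two (F_4). A semisimple Lie algebra decomposes uniquely as the direct sum of simple ideals, one per connected component of its Dynkin diagram, so g ≅ B_6 ⊕ F_4 (dimension 78 + 52 = 130).

B_6 (so(13)) + F_4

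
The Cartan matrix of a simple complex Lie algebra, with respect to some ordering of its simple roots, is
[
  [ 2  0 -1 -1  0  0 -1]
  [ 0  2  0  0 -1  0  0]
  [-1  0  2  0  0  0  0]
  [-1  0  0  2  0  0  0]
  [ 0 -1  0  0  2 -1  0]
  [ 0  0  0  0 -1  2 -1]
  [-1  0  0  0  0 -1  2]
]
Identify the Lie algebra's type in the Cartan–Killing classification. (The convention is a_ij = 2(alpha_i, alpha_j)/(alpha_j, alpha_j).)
The matrix has rank 7 with 2's on the diagonal. Reading the off-diagonal entries as Dynkin edges (a single edge where a_ij = a_ji = -1; a double or triple edge where a_ij * a_ji = 2 or 3), the diagram is a chain of 5 nodes with a fork of two nodes at one end (D_7). One simple-root ordering that puts it in standard form is (alpha_2, alpha_5, alpha_6, alpha_7, alpha_1, alpha_4, alpha_3). So the algebra is type D_7, i.e. so(14).

D_7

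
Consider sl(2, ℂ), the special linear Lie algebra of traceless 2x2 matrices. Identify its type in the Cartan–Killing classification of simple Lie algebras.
A_1 (sl(2))

This is sl(2), which has dimension 2^2 - 1 = 3 and rank 2 - 1 = 1 (a Cartan subalgebra is the diagonal traceless matrices). In the classification of classical Lie algebras, the special linear algebra sl(n+1) has type A_n; here n = 1, so the Dynkin diagram is a chain of 1 nodes with single edges (A_1). Hence the type is A_1.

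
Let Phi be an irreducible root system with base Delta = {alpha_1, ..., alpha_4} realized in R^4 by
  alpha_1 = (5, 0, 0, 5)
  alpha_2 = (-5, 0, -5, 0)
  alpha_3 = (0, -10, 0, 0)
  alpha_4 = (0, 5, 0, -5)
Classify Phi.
C_4 (sp(8))

Compute the Cartan integers a_ij = 2(alpha_i, alpha_j)/(alpha_j, alpha_j); the resulting 4x4 Cartan matrix is
[[2, -1, 0, -1], [-1, 2, 0, 0], [0, 0, 2, -2], [-1, 0, -1, 2]].
The roots have two lengths (squared-length ratio 2:1); the short ones are alpha_{1,2,4}. The associated Dynkin diagram is a chain of 4 nodes with a double edge at one end; the terminal node there is the unique long simple root (C_4), so the type is C_4 (the algebra sp(8)).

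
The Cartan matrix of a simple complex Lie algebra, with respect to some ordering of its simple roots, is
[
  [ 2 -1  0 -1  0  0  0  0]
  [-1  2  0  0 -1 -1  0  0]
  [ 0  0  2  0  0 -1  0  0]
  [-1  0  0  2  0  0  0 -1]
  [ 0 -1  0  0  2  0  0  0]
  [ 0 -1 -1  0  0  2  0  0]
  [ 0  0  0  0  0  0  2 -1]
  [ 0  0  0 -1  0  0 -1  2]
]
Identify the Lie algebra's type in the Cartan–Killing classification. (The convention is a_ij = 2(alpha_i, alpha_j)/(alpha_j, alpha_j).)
The matrix has rank 8 with 2's on the diagonal. Reading the off-diagonal entries as Dynkin edges (a single edge where a_ij = a_ji = -1; a double or triple edge where a_ij * a_ji = 2 or 3), the diagram is a chain of 7 nodes with one extra node attached to the third node from one end (E_8). One simple-root ordering that puts it in standard form is (alpha_3, alpha_5, alpha_6, alpha_2, alpha_1, alpha_4, alpha_8, alpha_7). So the algebra is type E_8.

E_8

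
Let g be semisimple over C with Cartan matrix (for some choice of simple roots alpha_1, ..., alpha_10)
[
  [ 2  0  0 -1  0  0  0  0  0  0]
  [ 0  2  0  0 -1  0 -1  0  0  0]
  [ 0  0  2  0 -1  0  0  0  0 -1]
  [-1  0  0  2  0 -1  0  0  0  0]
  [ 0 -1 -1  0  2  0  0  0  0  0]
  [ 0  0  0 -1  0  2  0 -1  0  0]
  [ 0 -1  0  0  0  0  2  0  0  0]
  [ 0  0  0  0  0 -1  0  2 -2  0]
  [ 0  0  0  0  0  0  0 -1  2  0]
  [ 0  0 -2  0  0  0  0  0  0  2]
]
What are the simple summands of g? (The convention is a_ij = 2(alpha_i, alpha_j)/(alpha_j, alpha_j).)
The diagram associated to this matrix has two connected components: the simple roots {alpha_1, alpha_4, alpha_6, alpha_8, alpha_9} form a chain of 5 nodes with a double edge at one end; the terminal node there is the unique short simple root (B_5), and {alpha_2, alpha_3, alpha_5, alpha_7, alpha_10} form a chain of 5 nodes with a double edge at one end; the terminal node there is the unique long simple root (C_5). A semisimple Lie algebra decomposes uniquely as the direct sum of simple ideals, one per connected component of its Dynkin diagram, so g ≅ B_5 ⊕ C_5 (dimension 55 + 55 = 110).

B_5 + C_5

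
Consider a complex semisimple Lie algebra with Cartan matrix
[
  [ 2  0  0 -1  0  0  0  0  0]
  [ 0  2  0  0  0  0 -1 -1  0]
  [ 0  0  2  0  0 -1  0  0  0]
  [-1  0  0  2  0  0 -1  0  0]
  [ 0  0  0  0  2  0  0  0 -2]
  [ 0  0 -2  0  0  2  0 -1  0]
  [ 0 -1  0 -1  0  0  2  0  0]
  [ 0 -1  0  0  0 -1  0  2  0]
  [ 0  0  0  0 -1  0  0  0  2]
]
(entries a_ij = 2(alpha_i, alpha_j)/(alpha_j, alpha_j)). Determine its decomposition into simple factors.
B2 + B7

The diagram associated to this matrix has two connected components: the simple roots {alpha_5, alpha_9} form a chain of 2 nodes with a double edge at one end; the terminal node there is the unique short simple root (B_2), and {alpha_1, alpha_2, alpha_3, alpha_4, alpha_6, alpha_7, alpha_8} form a chain of 7 nodes with a double edge at one end; the terminal node there is the unique short simple root (B_7). A semisimple Lie algebra decomposes uniquely as the direct sum of simple ideals, one per connected component of its Dynkin diagram, so g ≅ B_2 ⊕ B_7 (dimension 10 + 105 = 115).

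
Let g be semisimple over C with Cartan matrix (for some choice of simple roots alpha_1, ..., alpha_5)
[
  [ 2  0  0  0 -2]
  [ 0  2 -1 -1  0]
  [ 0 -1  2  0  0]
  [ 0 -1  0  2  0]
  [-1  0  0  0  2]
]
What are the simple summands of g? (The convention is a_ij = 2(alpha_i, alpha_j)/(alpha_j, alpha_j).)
The diagram associated to this matrix has two connected components: the simple roots {alpha_2, alpha_3, alpha_4} form a chain of 3 nodes with single edges (A_3), and {alpha_1, alpha_5} form a chain of 2 nodes with a double edge at one end; the terminal node there is the unique short simple root (B_2). A semisimple Lie algebra decomposes uniquely as the direct sum of simple ideals, one per connected component of its Dynkin diagram, so g ≅ A_3 ⊕ B_2 (dimension 15 + 10 = 25).

A_3 + B_2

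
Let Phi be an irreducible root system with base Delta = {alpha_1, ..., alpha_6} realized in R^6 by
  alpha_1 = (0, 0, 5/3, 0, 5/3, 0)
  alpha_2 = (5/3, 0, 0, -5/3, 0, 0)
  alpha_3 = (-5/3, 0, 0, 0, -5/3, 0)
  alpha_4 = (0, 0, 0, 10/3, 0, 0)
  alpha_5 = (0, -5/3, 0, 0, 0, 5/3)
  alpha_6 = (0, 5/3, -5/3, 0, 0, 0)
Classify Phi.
C_6 (sp(12))

Compute the Cartan integers a_ij = 2(alpha_i, alpha_j)/(alpha_j, alpha_j); the resulting 6x6 Cartan matrix is
[[2, 0, -1, 0, 0, -1], [0, 2, -1, -1, 0, 0], [-1, -1, 2, 0, 0, 0], [0, -2, 0, 2, 0, 0], [0, 0, 0, 0, 2, -1], [-1, 0, 0, 0, -1, 2]].
The roots have two lengths (squared-length ratio 2:1); the short ones are alpha_{1,2,3,5,6}. The associated Dynkin diagram is a chain of 6 nodes with a double edge at one end; the terminal node there is the unique long simple root (C_6), so the type is C_6 (the algebra sp(12)).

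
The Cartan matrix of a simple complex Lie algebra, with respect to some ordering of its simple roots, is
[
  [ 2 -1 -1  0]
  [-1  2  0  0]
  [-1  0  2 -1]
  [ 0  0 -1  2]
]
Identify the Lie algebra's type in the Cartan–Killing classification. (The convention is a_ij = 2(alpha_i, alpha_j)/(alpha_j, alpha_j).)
A4

The matrix has rank 4 with 2's on the diagonal. Reading the off-diagonal entries as Dynkin edges (a single edge where a_ij = a_ji = -1; a double or triple edge where a_ij * a_ji = 2 or 3), the diagram is a chain of 4 nodes with single edges (A_4). One simple-root ordering that puts it in standard form is (alpha_2, alpha_1, alpha_3, alpha_4). So the algebra is type A_4, i.e. sl(5).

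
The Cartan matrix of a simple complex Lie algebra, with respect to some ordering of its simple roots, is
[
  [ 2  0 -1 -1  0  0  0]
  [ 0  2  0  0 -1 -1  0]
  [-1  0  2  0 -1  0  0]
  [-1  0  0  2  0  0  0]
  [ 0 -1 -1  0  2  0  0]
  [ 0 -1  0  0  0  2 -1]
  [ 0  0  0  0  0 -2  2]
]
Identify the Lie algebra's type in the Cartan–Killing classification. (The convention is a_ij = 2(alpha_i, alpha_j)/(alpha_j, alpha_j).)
type C_7

The matrix has rank 7 with 2's on the diagonal. Reading the off-diagonal entries as Dynkin edges (a single edge where a_ij = a_ji = -1; a double or triple edge where a_ij * a_ji = 2 or 3), the diagram is a chain of 7 nodes with a double edge at one end; the terminal node there is the unique long simple root (C_7). One simple-root ordering that puts it in standard form is (alpha_4, alpha_1, alpha_3, alpha_5, alpha_2, alpha_6, alpha_7). So the algebra is type C_7, i.e. sp(14).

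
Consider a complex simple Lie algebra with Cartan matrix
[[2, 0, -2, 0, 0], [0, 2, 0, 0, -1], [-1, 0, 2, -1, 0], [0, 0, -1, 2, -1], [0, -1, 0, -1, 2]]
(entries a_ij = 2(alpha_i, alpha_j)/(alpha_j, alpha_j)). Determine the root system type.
type C_5

The matrix has rank 5 with 2's on the diagonal. Reading the off-diagonal entries as Dynkin edges (a single edge where a_ij = a_ji = -1; a double or triple edge where a_ij * a_ji = 2 or 3), the diagram is a chain of 5 nodes with a double edge at one end; the terminal node there is the unique long simple root (C_5). One simple-root ordering that puts it in standard form is (alpha_2, alpha_5, alpha_4, alpha_3, alpha_1). So the algebra is type C_5, i.e. sp(10).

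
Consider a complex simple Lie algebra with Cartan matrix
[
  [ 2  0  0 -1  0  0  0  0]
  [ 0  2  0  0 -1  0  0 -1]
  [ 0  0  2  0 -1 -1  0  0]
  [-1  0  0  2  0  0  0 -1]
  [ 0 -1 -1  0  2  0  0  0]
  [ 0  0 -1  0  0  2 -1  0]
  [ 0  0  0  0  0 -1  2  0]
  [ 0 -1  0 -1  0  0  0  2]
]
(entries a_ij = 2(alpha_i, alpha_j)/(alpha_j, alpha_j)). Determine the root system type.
type A_8

The matrix has rank 8 with 2's on the diagonal. Reading the off-diagonal entries as Dynkin edges (a single edge where a_ij = a_ji = -1; a double or triple edge where a_ij * a_ji = 2 or 3), the diagram is a chain of 8 nodes with single edges (A_8). One simple-root ordering that puts it in standard form is (alpha_7, alpha_6, alpha_3, alpha_5, alpha_2, alpha_8, alpha_4, alpha_1). So the algebra is type A_8, i.e. sl(9).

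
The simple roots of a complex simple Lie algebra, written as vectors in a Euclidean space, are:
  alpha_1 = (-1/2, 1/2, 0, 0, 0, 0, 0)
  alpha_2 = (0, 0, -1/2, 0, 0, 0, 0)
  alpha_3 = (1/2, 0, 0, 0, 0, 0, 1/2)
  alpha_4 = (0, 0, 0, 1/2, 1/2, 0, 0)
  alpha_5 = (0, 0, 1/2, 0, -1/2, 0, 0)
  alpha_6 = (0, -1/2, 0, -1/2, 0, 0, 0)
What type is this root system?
type B_6

Compute the Cartan integers a_ij = 2(alpha_i, alpha_j)/(alpha_j, alpha_j); the resulting 6x6 Cartan matrix is
[[2, 0, -1, 0, 0, -1], [0, 2, 0, 0, -1, 0], [-1, 0, 2, 0, 0, 0], [0, 0, 0, 2, -1, -1], [0, -2, 0, -1, 2, 0], [-1, 0, 0, -1, 0, 2]].
The roots have two lengths (squared-length ratio 2:1); the short ones are alpha_{2}. The associated Dynkin diagram is a chain of 6 nodes with a double edge at one end; the terminal node there is the unique short simple root (B_6), so the type is B_6 (the algebra so(13)).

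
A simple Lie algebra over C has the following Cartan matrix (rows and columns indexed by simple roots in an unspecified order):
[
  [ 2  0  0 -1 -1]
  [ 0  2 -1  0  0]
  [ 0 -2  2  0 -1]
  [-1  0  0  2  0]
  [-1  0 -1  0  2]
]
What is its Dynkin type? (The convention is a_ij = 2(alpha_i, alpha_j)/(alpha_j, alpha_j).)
The matrix has rank 5 with 2's on the diagonal. Reading the off-diagonal entries as Dynkin edges (a single edge where a_ij = a_ji = -1; a double or triple edge where a_ij * a_ji = 2 or 3), the diagram is a chain of 5 nodes with a double edge at one end; the terminal node there is the unique short simple root (B_5). One simple-root ordering that puts it in standard form is (alpha_4, alpha_1, alpha_5, alpha_3, alpha_2). So the algebra is type B_5, i.e. so(11).

B5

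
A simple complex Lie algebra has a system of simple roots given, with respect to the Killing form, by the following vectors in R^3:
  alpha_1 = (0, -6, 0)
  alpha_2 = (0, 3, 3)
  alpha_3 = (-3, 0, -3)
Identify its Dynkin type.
Compute the Cartan integers a_ij = 2(alpha_i, alpha_j)/(alpha_j, alpha_j); the resulting 3x3 Cartan matrix is
[[2, -2, 0], [-1, 2, -1], [0, -1, 2]].
The roots have two lengths (squared-length ratio 2:1); the short ones are alpha_{2,3}. The associated Dynkin diagram is a chain of 3 nodes with a double edge at one end; the terminal node there is the unique long simple root (C_3), so the type is C_3 (the algebra sp(6)).

C_3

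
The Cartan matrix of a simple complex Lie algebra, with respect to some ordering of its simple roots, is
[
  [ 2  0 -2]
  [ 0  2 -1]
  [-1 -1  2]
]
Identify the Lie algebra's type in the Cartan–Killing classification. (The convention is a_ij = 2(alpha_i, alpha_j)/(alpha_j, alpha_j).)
The matrix has rank 3 with 2's on the diagonal. Reading the off-diagonal entries as Dynkin edges (a single edge where a_ij = a_ji = -1; a double or triple edge where a_ij * a_ji = 2 or 3), the diagram is a chain of 3 nodes with a double edge at one end; the terminal node there is the unique long simple root (C_3). One simple-root ordering that puts it in standard form is (alpha_2, alpha_3, alpha_1). So the algebra is type C_3, i.e. sp(6).

C3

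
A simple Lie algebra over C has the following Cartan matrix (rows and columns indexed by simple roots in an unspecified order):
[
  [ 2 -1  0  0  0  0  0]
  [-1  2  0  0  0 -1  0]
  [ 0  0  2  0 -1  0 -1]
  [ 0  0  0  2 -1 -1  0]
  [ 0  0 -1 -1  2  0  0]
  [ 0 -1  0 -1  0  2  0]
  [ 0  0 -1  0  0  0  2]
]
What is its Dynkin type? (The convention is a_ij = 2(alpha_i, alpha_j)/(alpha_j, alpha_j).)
A_7 (sl(8))

The matrix has rank 7 with 2's on the diagonal. Reading the off-diagonal entries as Dynkin edges (a single edge where a_ij = a_ji = -1; a double or triple edge where a_ij * a_ji = 2 or 3), the diagram is a chain of 7 nodes with single edges (A_7). One simple-root ordering that puts it in standard form is (alpha_7, alpha_3, alpha_5, alpha_4, alpha_6, alpha_2, alpha_1). So the algebra is type A_7, i.e. sl(8).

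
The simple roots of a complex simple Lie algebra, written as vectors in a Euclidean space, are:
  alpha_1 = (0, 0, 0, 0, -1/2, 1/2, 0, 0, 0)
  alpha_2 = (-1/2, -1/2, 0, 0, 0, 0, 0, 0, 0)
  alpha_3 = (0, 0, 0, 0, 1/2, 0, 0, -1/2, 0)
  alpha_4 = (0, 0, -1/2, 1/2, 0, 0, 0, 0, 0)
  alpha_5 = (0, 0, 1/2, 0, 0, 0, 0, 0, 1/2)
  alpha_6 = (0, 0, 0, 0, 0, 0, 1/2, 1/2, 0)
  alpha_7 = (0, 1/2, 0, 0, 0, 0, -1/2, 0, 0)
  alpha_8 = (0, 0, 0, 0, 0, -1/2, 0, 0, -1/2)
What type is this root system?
Compute the Cartan integers a_ij = 2(alpha_i, alpha_j)/(alpha_j, alpha_j); the resulting 8x8 Cartan matrix is
[[2, 0, -1, 0, 0, 0, 0, -1], [0, 2, 0, 0, 0, 0, -1, 0], [-1, 0, 2, 0, 0, -1, 0, 0], [0, 0, 0, 2, -1, 0, 0, 0], [0, 0, 0, -1, 2, 0, 0, -1], [0, 0, -1, 0, 0, 2, -1, 0], [0, -1, 0, 0, 0, -1, 2, 0], [-1, 0, 0, 0, -1, 0, 0, 2]].
All simple roots have the same length, so the diagram is simply laced. The associated Dynkin diagram is a chain of 8 nodes with single edges (A_8), so the type is A_8 (the algebra sl(9)).

A8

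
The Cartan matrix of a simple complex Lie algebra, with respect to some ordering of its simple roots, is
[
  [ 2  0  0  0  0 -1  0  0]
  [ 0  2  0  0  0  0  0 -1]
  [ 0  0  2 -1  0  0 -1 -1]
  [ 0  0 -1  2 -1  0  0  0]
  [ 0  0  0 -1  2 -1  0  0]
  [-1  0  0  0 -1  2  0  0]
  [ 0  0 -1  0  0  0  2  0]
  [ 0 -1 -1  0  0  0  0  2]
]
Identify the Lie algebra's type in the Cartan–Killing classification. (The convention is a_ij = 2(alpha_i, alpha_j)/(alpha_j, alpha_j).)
The matrix has rank 8 with 2's on the diagonal. Reading the off-diagonal entries as Dynkin edges (a single edge where a_ij = a_ji = -1; a double or triple edge where a_ij * a_ji = 2 or 3), the diagram is a chain of 7 nodes with one extra node attached to the third node from one end (E_8). One simple-root ordering that puts it in standard form is (alpha_2, alpha_7, alpha_8, alpha_3, alpha_4, alpha_5, alpha_6, alpha_1). So the algebra is type E_8.

type E_8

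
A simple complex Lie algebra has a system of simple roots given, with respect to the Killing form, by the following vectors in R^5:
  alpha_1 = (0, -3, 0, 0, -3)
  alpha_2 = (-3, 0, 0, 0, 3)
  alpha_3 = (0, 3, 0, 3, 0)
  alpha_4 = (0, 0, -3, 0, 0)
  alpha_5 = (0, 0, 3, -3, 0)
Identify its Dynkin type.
Compute the Cartan integers a_ij = 2(alpha_i, alpha_j)/(alpha_j, alpha_j); the resulting 5x5 Cartan matrix is
[[2, -1, -1, 0, 0], [-1, 2, 0, 0, 0], [-1, 0, 2, 0, -1], [0, 0, 0, 2, -1], [0, 0, -1, -2, 2]].
The roots have two lengths (squared-length ratio 2:1); the short ones are alpha_{4}. The associated Dynkin diagram is a chain of 5 nodes with a double edge at one end; the terminal node there is the unique short simple root (B_5), so the type is B_5 (the algebra so(11)).

B_5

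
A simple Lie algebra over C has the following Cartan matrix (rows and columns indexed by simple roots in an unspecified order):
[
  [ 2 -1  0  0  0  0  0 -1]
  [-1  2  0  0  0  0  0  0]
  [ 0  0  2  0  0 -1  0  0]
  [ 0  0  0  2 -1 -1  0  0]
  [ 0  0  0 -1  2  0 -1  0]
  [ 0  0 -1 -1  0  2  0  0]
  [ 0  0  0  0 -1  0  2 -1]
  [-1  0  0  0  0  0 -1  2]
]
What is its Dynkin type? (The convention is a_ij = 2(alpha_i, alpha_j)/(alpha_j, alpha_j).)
The matrix has rank 8 with 2's on the diagonal. Reading the off-diagonal entries as Dynkin edges (a single edge where a_ij = a_ji = -1; a double or triple edge where a_ij * a_ji = 2 or 3), the diagram is a chain of 8 nodes with single edges (A_8). One simple-root ordering that puts it in standard form is (alpha_2, alpha_1, alpha_8, alpha_7, alpha_5, alpha_4, alpha_6, alpha_3). So the algebra is type A_8, i.e. sl(9).

A8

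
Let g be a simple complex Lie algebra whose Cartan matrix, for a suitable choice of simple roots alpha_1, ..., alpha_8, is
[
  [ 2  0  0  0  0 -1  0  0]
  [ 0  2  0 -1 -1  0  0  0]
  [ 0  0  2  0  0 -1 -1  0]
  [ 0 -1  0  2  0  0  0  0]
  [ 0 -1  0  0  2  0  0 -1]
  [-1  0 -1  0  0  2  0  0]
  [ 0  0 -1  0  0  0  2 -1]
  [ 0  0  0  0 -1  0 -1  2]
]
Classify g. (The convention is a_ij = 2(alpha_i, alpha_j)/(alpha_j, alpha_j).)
A_8

The matrix has rank 8 with 2's on the diagonal. Reading the off-diagonal entries as Dynkin edges (a single edge where a_ij = a_ji = -1; a double or triple edge where a_ij * a_ji = 2 or 3), the diagram is a chain of 8 nodes with single edges (A_8). One simple-root ordering that puts it in standard form is (alpha_1, alpha_6, alpha_3, alpha_7, alpha_8, alpha_5, alpha_2, alpha_4). So the algebra is type A_8, i.e. sl(9).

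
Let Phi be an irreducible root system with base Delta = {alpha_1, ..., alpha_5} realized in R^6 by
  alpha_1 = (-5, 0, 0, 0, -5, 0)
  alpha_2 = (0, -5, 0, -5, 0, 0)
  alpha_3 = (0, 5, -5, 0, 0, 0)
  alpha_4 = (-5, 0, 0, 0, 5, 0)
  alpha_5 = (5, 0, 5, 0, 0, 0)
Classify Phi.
Compute the Cartan integers a_ij = 2(alpha_i, alpha_j)/(alpha_j, alpha_j); the resulting 5x5 Cartan matrix is
[[2, 0, 0, 0, -1], [0, 2, -1, 0, 0], [0, -1, 2, 0, -1], [0, 0, 0, 2, -1], [-1, 0, -1, -1, 2]].
All simple roots have the same length, so the diagram is simply laced. The associated Dynkin diagram is a chain of 3 nodes with a fork of two nodes at one end (D_5), so the type is D_5 (the algebra so(10)).

D5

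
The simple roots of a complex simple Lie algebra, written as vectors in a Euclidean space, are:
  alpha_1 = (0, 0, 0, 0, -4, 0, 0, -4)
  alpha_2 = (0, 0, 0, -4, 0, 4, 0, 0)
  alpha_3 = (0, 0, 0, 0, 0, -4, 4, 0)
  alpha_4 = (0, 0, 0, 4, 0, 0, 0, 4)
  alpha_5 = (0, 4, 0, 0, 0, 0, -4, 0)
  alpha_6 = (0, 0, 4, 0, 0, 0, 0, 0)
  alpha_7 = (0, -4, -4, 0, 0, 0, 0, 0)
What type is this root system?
Compute the Cartan integers a_ij = 2(alpha_i, alpha_j)/(alpha_j, alpha_j); the resulting 7x7 Cartan matrix is
[[2, 0, 0, -1, 0, 0, 0], [0, 2, -1, -1, 0, 0, 0], [0, -1, 2, 0, -1, 0, 0], [-1, -1, 0, 2, 0, 0, 0], [0, 0, -1, 0, 2, 0, -1], [0, 0, 0, 0, 0, 2, -1], [0, 0, 0, 0, -1, -2, 2]].
The roots have two lengths (squared-length ratio 2:1); the short ones are alpha_{6}. The associated Dynkin diagram is a chain of 7 nodes with a double edge at one end; the terminal node there is the unique short simple root (B_7), so the type is B_7 (the algebra so(15)).

B7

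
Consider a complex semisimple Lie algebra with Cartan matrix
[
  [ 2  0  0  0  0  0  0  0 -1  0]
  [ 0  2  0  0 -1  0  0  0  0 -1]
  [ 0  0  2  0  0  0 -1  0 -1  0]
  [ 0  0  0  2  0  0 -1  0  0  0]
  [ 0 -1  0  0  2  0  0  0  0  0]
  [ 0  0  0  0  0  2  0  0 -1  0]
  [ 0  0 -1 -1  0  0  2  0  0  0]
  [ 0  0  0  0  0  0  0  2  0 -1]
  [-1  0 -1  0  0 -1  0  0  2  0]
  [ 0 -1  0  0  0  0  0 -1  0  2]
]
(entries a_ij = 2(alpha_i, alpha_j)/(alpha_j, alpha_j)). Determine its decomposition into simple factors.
The diagram associated to this matrix has two connected components: the simple roots {alpha_2, alpha_5, alpha_8, alpha_10} form a chain of 4 nodes with single edges (A_4), and {alpha_1, alpha_3, alpha_4, alpha_6, alpha_7, alpha_9} form a chain of 4 nodes with a fork of two nodes at one end (D_6). A semisimple Lie algebra decomposes uniquely as the direct sum of simple ideals, one per connected component of its Dynkin diagram, so g ≅ A_4 ⊕ D_6 (dimension 24 + 66 = 90).

A_4 + D_6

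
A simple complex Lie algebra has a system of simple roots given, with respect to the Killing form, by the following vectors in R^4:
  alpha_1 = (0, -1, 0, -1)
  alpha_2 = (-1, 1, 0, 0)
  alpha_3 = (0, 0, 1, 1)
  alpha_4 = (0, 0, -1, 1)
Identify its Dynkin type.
D4

Compute the Cartan integers a_ij = 2(alpha_i, alpha_j)/(alpha_j, alpha_j); the resulting 4x4 Cartan matrix is
[[2, -1, -1, -1], [-1, 2, 0, 0], [-1, 0, 2, 0], [-1, 0, 0, 2]].
All simple roots have the same length, so the diagram is simply laced. The associated Dynkin diagram is a chain of 2 nodes with a fork of two nodes at one end (D_4), so the type is D_4 (the algebra so(8)).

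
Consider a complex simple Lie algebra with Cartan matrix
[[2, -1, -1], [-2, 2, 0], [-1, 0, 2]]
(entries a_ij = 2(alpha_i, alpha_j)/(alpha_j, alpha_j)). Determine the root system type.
C_3

The matrix has rank 3 with 2's on the diagonal. Reading the off-diagonal entries as Dynkin edges (a single edge where a_ij = a_ji = -1; a double or triple edge where a_ij * a_ji = 2 or 3), the diagram is a chain of 3 nodes with a double edge at one end; the terminal node there is the unique long simple root (C_3). One simple-root ordering that puts it in standard form is (alpha_3, alpha_1, alpha_2). So the algebra is type C_3, i.e. sp(6).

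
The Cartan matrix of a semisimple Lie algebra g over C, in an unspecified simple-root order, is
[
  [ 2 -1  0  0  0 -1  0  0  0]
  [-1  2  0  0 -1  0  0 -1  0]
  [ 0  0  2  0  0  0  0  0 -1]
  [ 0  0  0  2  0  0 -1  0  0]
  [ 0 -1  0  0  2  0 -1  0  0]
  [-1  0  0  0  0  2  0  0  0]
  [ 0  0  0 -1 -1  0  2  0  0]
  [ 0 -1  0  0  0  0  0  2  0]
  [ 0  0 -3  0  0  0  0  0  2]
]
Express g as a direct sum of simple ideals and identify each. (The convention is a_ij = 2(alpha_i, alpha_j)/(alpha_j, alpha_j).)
E_7 ⊕ G_2

The diagram associated to this matrix has two connected components: the simple roots {alpha_1, alpha_2, alpha_4, alpha_5, alpha_6, alpha_7, alpha_8} form a chain of 6 nodes with one extra node attached to the third node from one end (E_7), and {alpha_3, alpha_9} form two nodes joined by a triple edge (G_2). A semisimple Lie algebra decomposes uniquely as the direct sum of simple ideals, one per connected component of its Dynkin diagram, so g ≅ E_7 ⊕ G_2 (dimension 133 + 14 = 147).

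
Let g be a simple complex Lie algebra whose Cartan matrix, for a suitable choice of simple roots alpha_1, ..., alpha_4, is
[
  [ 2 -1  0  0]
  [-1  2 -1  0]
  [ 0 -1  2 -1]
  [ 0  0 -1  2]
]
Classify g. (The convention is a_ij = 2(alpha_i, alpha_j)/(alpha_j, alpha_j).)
The matrix has rank 4 with 2's on the diagonal. Reading the off-diagonal entries as Dynkin edges (a single edge where a_ij = a_ji = -1; a double or triple edge where a_ij * a_ji = 2 or 3), the diagram is a chain of 4 nodes with single edges (A_4). One simple-root ordering that puts it in standard form is (alpha_4, alpha_3, alpha_2, alpha_1). So the algebra is type A_4, i.e. sl(5).

A_4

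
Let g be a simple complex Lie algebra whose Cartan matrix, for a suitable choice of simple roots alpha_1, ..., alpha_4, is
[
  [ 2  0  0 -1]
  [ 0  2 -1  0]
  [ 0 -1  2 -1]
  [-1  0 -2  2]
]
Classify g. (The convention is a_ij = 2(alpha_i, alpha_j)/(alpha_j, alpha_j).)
F_4

The matrix has rank 4 with 2's on the diagonal. Reading the off-diagonal entries as Dynkin edges (a single edge where a_ij = a_ji = -1; a double or triple edge where a_ij * a_ji = 2 or 3), the diagram is a chain of 4 nodes with a double edge between the middle two (F_4). One simple-root ordering that puts it in standard form is (alpha_1, alpha_4, alpha_3, alpha_2). So the algebra is type F_4.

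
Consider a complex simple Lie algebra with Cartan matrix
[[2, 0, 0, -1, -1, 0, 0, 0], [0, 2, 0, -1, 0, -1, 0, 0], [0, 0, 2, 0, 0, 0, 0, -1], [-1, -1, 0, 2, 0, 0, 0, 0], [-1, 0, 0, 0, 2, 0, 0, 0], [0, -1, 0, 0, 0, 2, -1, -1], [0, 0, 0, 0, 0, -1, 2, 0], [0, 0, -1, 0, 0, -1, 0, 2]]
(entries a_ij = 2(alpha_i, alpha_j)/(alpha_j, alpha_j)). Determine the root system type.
E_8

The matrix has rank 8 with 2's on the diagonal. Reading the off-diagonal entries as Dynkin edges (a single edge where a_ij = a_ji = -1; a double or triple edge where a_ij * a_ji = 2 or 3), the diagram is a chain of 7 nodes with one extra node attached to the third node from one end (E_8). One simple-root ordering that puts it in standard form is (alpha_3, alpha_7, alpha_8, alpha_6, alpha_2, alpha_4, alpha_1, alpha_5). So the algebra is type E_8.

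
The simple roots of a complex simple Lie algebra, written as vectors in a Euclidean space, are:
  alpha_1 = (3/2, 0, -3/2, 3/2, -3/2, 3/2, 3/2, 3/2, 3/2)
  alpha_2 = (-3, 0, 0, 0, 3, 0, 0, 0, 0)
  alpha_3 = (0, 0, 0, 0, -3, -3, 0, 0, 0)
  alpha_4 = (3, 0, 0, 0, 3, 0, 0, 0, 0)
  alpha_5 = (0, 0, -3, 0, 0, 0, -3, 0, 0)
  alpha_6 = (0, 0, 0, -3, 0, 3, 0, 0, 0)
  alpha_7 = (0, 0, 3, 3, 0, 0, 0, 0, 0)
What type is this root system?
E_7

Compute the Cartan integers a_ij = 2(alpha_i, alpha_j)/(alpha_j, alpha_j); the resulting 7x7 Cartan matrix is
[[2, -1, 0, 0, 0, 0, 0], [-1, 2, -1, 0, 0, 0, 0], [0, -1, 2, -1, 0, -1, 0], [0, 0, -1, 2, 0, 0, 0], [0, 0, 0, 0, 2, 0, -1], [0, 0, -1, 0, 0, 2, -1], [0, 0, 0, 0, -1, -1, 2]].
All simple roots have the same length, so the diagram is simply laced. The associated Dynkin diagram is a chain of 6 nodes with one extra node attached to the third node from one end (E_7), so the type is E_7.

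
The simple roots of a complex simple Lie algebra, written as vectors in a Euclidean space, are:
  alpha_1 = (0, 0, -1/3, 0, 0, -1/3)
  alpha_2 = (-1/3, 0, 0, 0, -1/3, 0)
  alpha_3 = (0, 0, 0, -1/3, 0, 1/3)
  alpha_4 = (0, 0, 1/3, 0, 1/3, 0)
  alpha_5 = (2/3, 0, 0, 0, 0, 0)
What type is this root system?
Compute the Cartan integers a_ij = 2(alpha_i, alpha_j)/(alpha_j, alpha_j); the resulting 5x5 Cartan matrix is
[[2, 0, -1, -1, 0], [0, 2, 0, -1, -1], [-1, 0, 2, 0, 0], [-1, -1, 0, 2, 0], [0, -2, 0, 0, 2]].
The roots have two lengths (squared-length ratio 2:1); the short ones are alpha_{1,2,3,4}. The associated Dynkin diagram is a chain of 5 nodes with a double edge at one end; the terminal node there is the unique long simple root (C_5), so the type is C_5 (the algebra sp(10)).

C5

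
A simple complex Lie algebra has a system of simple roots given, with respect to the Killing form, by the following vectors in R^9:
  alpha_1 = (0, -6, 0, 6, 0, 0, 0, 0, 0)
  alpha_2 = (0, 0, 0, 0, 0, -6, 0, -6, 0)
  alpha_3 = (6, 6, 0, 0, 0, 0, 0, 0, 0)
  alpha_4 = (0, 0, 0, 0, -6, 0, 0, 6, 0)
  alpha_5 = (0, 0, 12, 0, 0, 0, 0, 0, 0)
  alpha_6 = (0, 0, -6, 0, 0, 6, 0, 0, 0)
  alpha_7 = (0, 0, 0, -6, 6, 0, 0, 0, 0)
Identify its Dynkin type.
C7

Compute the Cartan integers a_ij = 2(alpha_i, alpha_j)/(alpha_j, alpha_j); the resulting 7x7 Cartan matrix is
[[2, 0, -1, 0, 0, 0, -1], [0, 2, 0, -1, 0, -1, 0], [-1, 0, 2, 0, 0, 0, 0], [0, -1, 0, 2, 0, 0, -1], [0, 0, 0, 0, 2, -2, 0], [0, -1, 0, 0, -1, 2, 0], [-1, 0, 0, -1, 0, 0, 2]].
The roots have two lengths (squared-length ratio 2:1); the short ones are alpha_{1,2,3,4,6,7}. The associated Dynkin diagram is a chain of 7 nodes with a double edge at one end; the terminal node there is the unique long simple root (C_7), so the type is C_7 (the algebra sp(14)).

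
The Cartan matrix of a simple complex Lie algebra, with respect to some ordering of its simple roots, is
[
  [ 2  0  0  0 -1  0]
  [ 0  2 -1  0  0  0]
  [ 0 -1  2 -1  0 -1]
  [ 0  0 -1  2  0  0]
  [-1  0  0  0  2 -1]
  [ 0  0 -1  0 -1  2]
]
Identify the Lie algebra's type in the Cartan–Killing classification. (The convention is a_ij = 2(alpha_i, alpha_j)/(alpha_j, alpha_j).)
The matrix has rank 6 with 2's on the diagonal. Reading the off-diagonal entries as Dynkin edges (a single edge where a_ij = a_ji = -1; a double or triple edge where a_ij * a_ji = 2 or 3), the diagram is a chain of 4 nodes with a fork of two nodes at one end (D_6). One simple-root ordering that puts it in standard form is (alpha_1, alpha_5, alpha_6, alpha_3, alpha_4, alpha_2). So the algebra is type D_6, i.e. so(12).

type D_6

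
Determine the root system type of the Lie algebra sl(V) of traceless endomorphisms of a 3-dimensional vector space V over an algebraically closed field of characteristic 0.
A_2 (sl(3))

This is sl(3), which has dimension 3^2 - 1 = 8 and rank 3 - 1 = 2 (a Cartan subalgebra is the diagonal traceless matrices). In the classification of classical Lie algebras, the special linear algebra sl(n+1) has type A_n; here n = 2, so the Dynkin diagram is a chain of 2 nodes with single edges (A_2). Hence the type is A_2.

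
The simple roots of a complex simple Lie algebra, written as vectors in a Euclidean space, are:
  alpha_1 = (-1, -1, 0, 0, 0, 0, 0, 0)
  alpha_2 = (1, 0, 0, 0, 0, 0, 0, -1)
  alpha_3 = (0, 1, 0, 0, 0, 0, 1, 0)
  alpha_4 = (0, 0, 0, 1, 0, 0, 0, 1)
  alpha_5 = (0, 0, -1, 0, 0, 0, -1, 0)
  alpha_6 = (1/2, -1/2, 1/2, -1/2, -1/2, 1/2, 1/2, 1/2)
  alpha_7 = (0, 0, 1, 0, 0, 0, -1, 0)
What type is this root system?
Compute the Cartan integers a_ij = 2(alpha_i, alpha_j)/(alpha_j, alpha_j); the resulting 7x7 Cartan matrix is
[[2, -1, -1, 0, 0, 0, 0], [-1, 2, 0, -1, 0, 0, 0], [-1, 0, 2, 0, -1, 0, -1], [0, -1, 0, 2, 0, 0, 0], [0, 0, -1, 0, 2, -1, 0], [0, 0, 0, 0, -1, 2, 0], [0, 0, -1, 0, 0, 0, 2]].
All simple roots have the same length, so the diagram is simply laced. The associated Dynkin diagram is a chain of 6 nodes with one extra node attached to the third node from one end (E_7), so the type is E_7.

E_7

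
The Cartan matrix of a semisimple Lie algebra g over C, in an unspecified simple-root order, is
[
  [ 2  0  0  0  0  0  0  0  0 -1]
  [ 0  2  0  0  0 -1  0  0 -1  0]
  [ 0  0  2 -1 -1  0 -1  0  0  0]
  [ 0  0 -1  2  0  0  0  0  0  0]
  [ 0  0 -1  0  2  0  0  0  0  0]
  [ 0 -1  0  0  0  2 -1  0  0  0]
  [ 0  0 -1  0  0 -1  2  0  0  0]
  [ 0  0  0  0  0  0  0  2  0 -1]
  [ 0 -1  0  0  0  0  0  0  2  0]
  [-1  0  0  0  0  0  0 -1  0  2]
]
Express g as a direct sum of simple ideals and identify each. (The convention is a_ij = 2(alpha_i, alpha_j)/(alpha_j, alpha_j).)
A_3 (sl(4)) ⊕ D_7 (so(14))

The diagram associated to this matrix has two connected components: the simple roots {alpha_1, alpha_8, alpha_10} form a chain of 3 nodes with single edges (A_3), and {alpha_2, alpha_3, alpha_4, alpha_5, alpha_6, alpha_7, alpha_9} form a chain of 5 nodes with a fork of two nodes at one end (D_7). A semisimple Lie algebra decomposes uniquely as the direct sum of simple ideals, one per connected component of its Dynkin diagram, so g ≅ A_3 ⊕ D_7 (dimension 15 + 91 = 106).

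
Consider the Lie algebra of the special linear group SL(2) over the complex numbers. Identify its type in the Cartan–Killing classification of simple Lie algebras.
This is sl(2), which has dimension 2^2 - 1 = 3 and rank 2 - 1 = 1 (a Cartan subalgebra is the diagonal traceless matrices). In the classification of classical Lie algebras, the special linear algebra sl(n+1) has type A_n; here n = 1, so the Dynkin diagram is a chain of 1 nodes with single edges (A_1). Hence the type is A_1.

type A_1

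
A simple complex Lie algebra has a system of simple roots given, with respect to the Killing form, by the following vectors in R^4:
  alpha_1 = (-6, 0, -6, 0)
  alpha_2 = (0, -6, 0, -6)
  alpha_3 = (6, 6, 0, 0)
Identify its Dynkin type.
A_3

Compute the Cartan integers a_ij = 2(alpha_i, alpha_j)/(alpha_j, alpha_j); the resulting 3x3 Cartan matrix is
[[2, 0, -1], [0, 2, -1], [-1, -1, 2]].
All simple roots have the same length, so the diagram is simply laced. The associated Dynkin diagram is a chain of 3 nodes with single edges (A_3), so the type is A_3 (the algebra sl(4)).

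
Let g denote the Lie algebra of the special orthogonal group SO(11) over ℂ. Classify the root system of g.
This is so(11) with 11 odd, which has dimension 11(11-1)/2 = 55 and rank (11-1)/2 = 5. In the classification of classical Lie algebras, the orthogonal algebra so(2n+1) in an odd number of variables has type B_n; here n = 5, so the Dynkin diagram is a chain of 5 nodes with a double edge at one end; the terminal node there is the unique short simple root (B_5). Hence the type is B_5.

type B_5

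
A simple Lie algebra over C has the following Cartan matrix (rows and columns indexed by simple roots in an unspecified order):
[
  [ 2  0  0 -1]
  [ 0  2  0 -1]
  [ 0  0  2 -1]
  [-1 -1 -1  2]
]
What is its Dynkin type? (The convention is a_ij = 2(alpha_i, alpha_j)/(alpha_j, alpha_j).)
D_4 (so(8))

The matrix has rank 4 with 2's on the diagonal. Reading the off-diagonal entries as Dynkin edges (a single edge where a_ij = a_ji = -1; a double or triple edge where a_ij * a_ji = 2 or 3), the diagram is a chain of 2 nodes with a fork of two nodes at one end (D_4). One simple-root ordering that puts it in standard form is (alpha_2, alpha_4, alpha_3, alpha_1). So the algebra is type D_4, i.e. so(8).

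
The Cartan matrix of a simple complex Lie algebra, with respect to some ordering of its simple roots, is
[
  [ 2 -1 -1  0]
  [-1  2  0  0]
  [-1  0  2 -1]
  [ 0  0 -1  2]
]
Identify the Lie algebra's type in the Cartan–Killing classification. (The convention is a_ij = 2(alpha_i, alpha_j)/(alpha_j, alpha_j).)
The matrix has rank 4 with 2's on the diagonal. Reading the off-diagonal entries as Dynkin edges (a single edge where a_ij = a_ji = -1; a double or triple edge where a_ij * a_ji = 2 or 3), the diagram is a chain of 4 nodes with single edges (A_4). One simple-root ordering that puts it in standard form is (alpha_4, alpha_3, alpha_1, alpha_2). So the algebra is type A_4, i.e. sl(5).

type A_4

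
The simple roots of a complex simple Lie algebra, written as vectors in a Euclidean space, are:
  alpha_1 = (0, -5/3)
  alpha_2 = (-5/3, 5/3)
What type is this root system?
B2

Compute the Cartan integers a_ij = 2(alpha_i, alpha_j)/(alpha_j, alpha_j); the resulting 2x2 Cartan matrix is
[[2, -1], [-2, 2]].
The roots have two lengths (squared-length ratio 2:1); the short ones are alpha_{1}. The associated Dynkin diagram is a chain of 2 nodes with a double edge at one end; the terminal node there is the unique short simple root (B_2), so the type is B_2 (the algebra so(5)).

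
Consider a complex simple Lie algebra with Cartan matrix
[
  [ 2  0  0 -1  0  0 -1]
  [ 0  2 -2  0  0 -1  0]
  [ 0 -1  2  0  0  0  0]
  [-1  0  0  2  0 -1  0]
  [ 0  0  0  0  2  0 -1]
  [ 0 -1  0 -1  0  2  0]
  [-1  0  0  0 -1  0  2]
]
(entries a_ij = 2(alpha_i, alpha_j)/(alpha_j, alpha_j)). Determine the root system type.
B7

The matrix has rank 7 with 2's on the diagonal. Reading the off-diagonal entries as Dynkin edges (a single edge where a_ij = a_ji = -1; a double or triple edge where a_ij * a_ji = 2 or 3), the diagram is a chain of 7 nodes with a double edge at one end; the terminal node there is the unique short simple root (B_7). One simple-root ordering that puts it in standard form is (alpha_5, alpha_7, alpha_1, alpha_4, alpha_6, alpha_2, alpha_3). So the algebra is type B_7, i.e. so(15).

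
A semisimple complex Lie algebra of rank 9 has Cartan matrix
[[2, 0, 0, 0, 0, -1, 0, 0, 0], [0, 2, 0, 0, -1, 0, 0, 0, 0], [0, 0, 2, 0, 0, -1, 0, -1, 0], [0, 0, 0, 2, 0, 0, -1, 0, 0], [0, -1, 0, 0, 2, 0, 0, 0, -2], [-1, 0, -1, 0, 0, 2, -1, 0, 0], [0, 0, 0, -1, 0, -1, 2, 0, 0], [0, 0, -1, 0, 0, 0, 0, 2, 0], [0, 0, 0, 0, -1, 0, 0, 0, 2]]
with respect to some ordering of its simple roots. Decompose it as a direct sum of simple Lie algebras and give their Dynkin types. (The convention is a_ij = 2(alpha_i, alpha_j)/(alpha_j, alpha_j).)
The diagram associated to this matrix has two connected components: the simple roots {alpha_2, alpha_5, alpha_9} form a chain of 3 nodes with a double edge at one end; the terminal node there is the unique short simple root (B_3), and {alpha_1, alpha_3, alpha_4, alpha_6, alpha_7, alpha_8} form a chain of 5 nodes with one extra node attached to the third node from one end (E_6). A semisimple Lie algebra decomposes uniquely as the direct sum of simple ideals, one per connected component of its Dynkin diagram, so g ≅ B_3 ⊕ E_6 (dimension 21 + 78 = 99).

type B_3 + type E_6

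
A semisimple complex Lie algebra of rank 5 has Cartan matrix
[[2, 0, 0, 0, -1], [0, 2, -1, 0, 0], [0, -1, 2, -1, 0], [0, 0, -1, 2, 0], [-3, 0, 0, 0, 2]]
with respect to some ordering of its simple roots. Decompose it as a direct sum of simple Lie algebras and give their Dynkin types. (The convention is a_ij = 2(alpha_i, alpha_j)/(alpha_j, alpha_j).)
The diagram associated to this matrix has two connected components: the simple roots {alpha_2, alpha_3, alpha_4} form a chain of 3 nodes with single edges (A_3), and {alpha_1, alpha_5} form two nodes joined by a triple edge (G_2). A semisimple Lie algebra decomposes uniquely as the direct sum of simple ideals, one per connected component of its Dynkin diagram, so g ≅ A_3 ⊕ G_2 (dimension 15 + 14 = 29).

A_3 ⊕ G_2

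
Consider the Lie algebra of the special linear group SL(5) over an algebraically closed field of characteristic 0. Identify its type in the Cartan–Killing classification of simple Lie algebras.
A4

This is sl(5), which has dimension 5^2 - 1 = 24 and rank 5 - 1 = 4 (a Cartan subalgebra is the diagonal traceless matrices). In the classification of classical Lie algebras, the special linear algebra sl(n+1) has type A_n; here n = 4, so the Dynkin diagram is a chain of 4 nodes with single edges (A_4). Hence the type is A_4.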